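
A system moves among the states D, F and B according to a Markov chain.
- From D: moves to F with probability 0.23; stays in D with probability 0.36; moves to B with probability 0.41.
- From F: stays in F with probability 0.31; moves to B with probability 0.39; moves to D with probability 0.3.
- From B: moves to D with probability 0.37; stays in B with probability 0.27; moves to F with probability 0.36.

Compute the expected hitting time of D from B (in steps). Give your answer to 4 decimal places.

Let t(s) be the expected number of steps to first reach D from state s, with t(D) = 0. Conditioning on the first step:
t(F) = 1 + 0.31·t(F) + 0.39·t(B)
t(B) = 1 + 0.36·t(F) + 0.27·t(B)
Solving: t(F) = 3.0829, t(B) = 2.8902.
Expected steps from B to D: 2.8902.

2.8902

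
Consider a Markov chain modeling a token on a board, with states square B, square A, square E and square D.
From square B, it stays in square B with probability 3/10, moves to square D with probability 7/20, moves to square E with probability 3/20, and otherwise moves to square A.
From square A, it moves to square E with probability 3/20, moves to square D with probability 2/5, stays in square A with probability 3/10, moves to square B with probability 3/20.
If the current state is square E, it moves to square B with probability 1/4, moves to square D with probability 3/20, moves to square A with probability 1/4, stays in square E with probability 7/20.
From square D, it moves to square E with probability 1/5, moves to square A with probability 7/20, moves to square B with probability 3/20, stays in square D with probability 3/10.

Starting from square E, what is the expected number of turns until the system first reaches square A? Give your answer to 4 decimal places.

3.8266

Let t(s) be the expected number of turns to first reach square A from state s, with t(square A) = 0. Conditioning on the first turn:
t(square B) = 1 + 0.3·t(square B) + 0.15·t(square E) + 0.35·t(square D)
t(square E) = 1 + 0.25·t(square B) + 0.35·t(square E) + 0.15·t(square D)
t(square D) = 1 + 0.15·t(square B) + 0.2·t(square E) + 0.3·t(square D)
Solving: t(square B) = 3.9306, t(square E) = 3.8266, t(square D) = 3.3642.
Expected turns from square E to square A: 3.8266.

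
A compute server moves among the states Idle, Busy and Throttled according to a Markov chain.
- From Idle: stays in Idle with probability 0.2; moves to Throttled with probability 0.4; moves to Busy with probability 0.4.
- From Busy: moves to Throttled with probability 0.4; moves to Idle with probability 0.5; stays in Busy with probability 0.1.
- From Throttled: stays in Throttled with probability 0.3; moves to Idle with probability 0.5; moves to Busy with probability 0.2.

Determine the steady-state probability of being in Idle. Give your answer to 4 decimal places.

0.3846

Let the stationary distribution be π with π = πP and π_1 + π_2 + π_3 = 1.
π_1 = 0.2·π_1 + 0.5·π_2 + 0.5·π_3
π_2 = 0.4·π_1 + 0.1·π_2 + 0.2·π_3
Solving with the normalization constraint gives π = (0.3846, 0.2517, 0.3636).
So the stationary probability of Idle is 0.3846.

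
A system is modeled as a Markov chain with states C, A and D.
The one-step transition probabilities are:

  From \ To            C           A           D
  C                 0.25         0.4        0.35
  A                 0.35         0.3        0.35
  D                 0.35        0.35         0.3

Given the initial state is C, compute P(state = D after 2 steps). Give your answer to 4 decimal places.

Sum over the intermediate state after 1 step:
P = P(C→C)·P(C→D) + P(C→A)·P(A→D) + P(C→D)·P(D→D)
  = 0.25×0.35 + 0.4×0.35 + 0.35×0.3
  = 0.0875 + 0.1400 + 0.1050 = 0.3325

0.3325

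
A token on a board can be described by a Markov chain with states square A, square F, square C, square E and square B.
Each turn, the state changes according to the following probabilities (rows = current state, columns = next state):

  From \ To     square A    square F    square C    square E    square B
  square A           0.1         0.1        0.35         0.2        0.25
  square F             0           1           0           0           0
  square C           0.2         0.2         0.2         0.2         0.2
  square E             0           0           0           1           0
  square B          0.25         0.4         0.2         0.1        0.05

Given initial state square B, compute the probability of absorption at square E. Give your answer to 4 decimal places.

0.3304

Let h(s) be the probability of absorption at square E starting from transient state s. Then h(square E) = 1 and h(square F) = 0. By first-step analysis:
h(square A) = 0.1·h(square A) + 0.1·0 + 0.35·h(square C) + 0.2·1 + 0.25·h(square B)
h(square C) = 0.2·h(square A) + 0.2·0 + 0.2·h(square C) + 0.2·1 + 0.2·h(square B)
h(square B) = 0.25·h(square A) + 0.4·0 + 0.2·h(square C) + 0.1·1 + 0.05·h(square B)
Solving: h(square A) = 0.4911, h(square C) = 0.4554, h(square B) = 0.3304.
Starting from square B, the probability is 0.3304.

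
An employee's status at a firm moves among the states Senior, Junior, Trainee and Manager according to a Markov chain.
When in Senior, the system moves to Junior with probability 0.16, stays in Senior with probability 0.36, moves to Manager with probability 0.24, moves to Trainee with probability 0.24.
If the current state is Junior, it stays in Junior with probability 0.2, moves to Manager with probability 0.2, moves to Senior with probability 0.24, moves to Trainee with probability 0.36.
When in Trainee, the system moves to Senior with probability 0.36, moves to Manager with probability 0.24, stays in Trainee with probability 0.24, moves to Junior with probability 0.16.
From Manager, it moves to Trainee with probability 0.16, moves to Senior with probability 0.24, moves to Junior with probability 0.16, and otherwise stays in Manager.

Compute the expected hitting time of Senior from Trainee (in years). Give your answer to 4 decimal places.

Let t(s) be the expected number of years to first reach Senior from state s, with t(Senior) = 0. Conditioning on the first year:
t(Junior) = 1 + 0.2·t(Junior) + 0.36·t(Trainee) + 0.2·t(Manager)
t(Trainee) = 1 + 0.16·t(Junior) + 0.24·t(Trainee) + 0.24·t(Manager)
t(Manager) = 1 + 0.16·t(Junior) + 0.16·t(Trainee) + 0.44·t(Manager)
Solving: t(Junior) = 3.6680, t(Trainee) = 3.2787, t(Manager) = 3.7705.
Expected years from Trainee to Senior: 3.2787.

3.2787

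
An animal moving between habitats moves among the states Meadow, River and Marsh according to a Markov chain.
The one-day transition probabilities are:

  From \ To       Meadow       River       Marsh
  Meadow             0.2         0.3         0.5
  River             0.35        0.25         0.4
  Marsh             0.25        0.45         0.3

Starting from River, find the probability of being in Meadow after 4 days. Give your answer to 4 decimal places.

Propagate the distribution vector 4 days from River.
After 0 days: (0.0000, 1.0000, 0.0000)
After 1 day: (0.3500, 0.2500, 0.4000)
After 2 days: (0.2575, 0.3475, 0.3950)
After 3 days: (0.2719, 0.3419, 0.3863)
After 4 days: (0.2706, 0.3408, 0.3886)
P(in Meadow after 4 days) = 0.2706

0.2706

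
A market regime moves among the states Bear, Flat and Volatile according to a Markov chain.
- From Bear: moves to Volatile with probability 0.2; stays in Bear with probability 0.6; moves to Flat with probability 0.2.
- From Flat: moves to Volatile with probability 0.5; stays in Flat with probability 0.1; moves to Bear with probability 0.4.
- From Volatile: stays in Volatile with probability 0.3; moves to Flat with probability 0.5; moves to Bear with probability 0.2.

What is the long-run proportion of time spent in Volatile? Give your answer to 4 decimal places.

Let the stationary distribution be π with π = πP and π_1 + π_2 + π_3 = 1.
π_1 = 0.6·π_1 + 0.4·π_2 + 0.2·π_3
π_2 = 0.2·π_1 + 0.1·π_2 + 0.5·π_3
Solving with the normalization constraint gives π = (0.4222, 0.2667, 0.3111).
So the stationary probability of Volatile is 0.3111.

0.3111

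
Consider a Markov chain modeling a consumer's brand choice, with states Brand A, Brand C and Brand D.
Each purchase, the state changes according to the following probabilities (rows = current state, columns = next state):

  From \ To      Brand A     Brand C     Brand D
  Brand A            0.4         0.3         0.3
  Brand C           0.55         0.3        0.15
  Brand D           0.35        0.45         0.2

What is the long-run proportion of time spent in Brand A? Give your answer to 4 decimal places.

Let the stationary distribution be π with π = πP and π_1 + π_2 + π_3 = 1.
π_1 = 0.4·π_1 + 0.55·π_2 + 0.35·π_3
π_2 = 0.3·π_1 + 0.3·π_2 + 0.45·π_3
Solving with the normalization constraint gives π = (0.4388, 0.3341, 0.2272).
So the stationary probability of Brand A is 0.4388.

0.4388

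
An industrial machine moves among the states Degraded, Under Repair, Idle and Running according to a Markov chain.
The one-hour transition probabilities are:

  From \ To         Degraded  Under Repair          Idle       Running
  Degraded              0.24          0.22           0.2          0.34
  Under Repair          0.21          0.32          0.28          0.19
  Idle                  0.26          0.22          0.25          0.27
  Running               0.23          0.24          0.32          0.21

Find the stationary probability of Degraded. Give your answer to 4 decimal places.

Let the stationary distribution be π with π = πP and π_1 + π_2 + π_3 + π_4 = 1.
π_1 = 0.24·π_1 + 0.21·π_2 + 0.26·π_3 + 0.23·π_4
π_2 = 0.22·π_1 + 0.32·π_2 + 0.22·π_3 + 0.24·π_4
π_3 = 0.2·π_1 + 0.28·π_2 + 0.25·π_3 + 0.32·π_4
Solving with the normalization constraint gives π = (0.2353, 0.2500, 0.2633, 0.2514).
So the stationary probability of Degraded is 0.2353.

0.2353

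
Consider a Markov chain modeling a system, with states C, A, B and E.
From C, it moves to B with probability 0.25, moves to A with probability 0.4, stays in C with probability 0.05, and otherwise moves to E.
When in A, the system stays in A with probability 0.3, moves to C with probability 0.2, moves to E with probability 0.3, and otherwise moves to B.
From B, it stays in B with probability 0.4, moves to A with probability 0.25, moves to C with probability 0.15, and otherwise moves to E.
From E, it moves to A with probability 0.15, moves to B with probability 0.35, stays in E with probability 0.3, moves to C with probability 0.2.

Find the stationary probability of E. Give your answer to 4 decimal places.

0.2690

Let the stationary distribution be π with π = πP and π_1 + π_2 + π_3 + π_4 = 1.
π_1 = 0.05·π_1 + 0.2·π_2 + 0.15·π_3 + 0.2·π_4
π_2 = 0.4·π_1 + 0.3·π_2 + 0.25·π_3 + 0.15·π_4
π_3 = 0.25·π_1 + 0.2·π_2 + 0.4·π_3 + 0.35·π_4
Solving with the normalization constraint gives π = (0.1604, 0.2602, 0.3105, 0.2690).
So the stationary probability of E is 0.2690.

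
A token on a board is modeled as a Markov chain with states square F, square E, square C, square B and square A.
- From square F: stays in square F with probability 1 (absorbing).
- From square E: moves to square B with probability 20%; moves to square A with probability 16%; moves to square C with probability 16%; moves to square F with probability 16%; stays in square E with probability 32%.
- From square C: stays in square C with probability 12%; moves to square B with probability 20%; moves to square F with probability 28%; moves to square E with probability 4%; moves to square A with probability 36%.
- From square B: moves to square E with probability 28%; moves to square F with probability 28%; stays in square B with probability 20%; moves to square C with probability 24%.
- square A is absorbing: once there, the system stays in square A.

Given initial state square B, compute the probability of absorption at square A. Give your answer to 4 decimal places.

0.3042

Let h(s) be the probability of absorption at square A starting from transient state s. Then h(square A) = 1 and h(square F) = 0. By first-step analysis:
h(square E) = 0.16·0 + 0.32·h(square E) + 0.16·h(square C) + 0.2·h(square B) + 0.16·1
h(square C) = 0.28·0 + 0.04·h(square E) + 0.12·h(square C) + 0.2·h(square B) + 0.36·1
h(square B) = 0.28·0 + 0.28·h(square E) + 0.24·h(square C) + 0.2·h(square B)
Solving: h(square E) = 0.4420, h(square C) = 0.4983, h(square B) = 0.3042.
Starting from square B, the probability is 0.3042.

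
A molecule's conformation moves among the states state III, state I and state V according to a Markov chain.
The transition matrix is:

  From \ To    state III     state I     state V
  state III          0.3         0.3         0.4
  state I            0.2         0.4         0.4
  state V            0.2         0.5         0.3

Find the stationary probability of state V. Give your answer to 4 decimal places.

Let the stationary distribution be π with π = πP and π_1 + π_2 + π_3 = 1.
π_1 = 0.3·π_1 + 0.2·π_2 + 0.2·π_3
π_2 = 0.3·π_1 + 0.4·π_2 + 0.5·π_3
Solving with the normalization constraint gives π = (0.2222, 0.4141, 0.3636).
So the stationary probability of state V is 0.3636.

0.3636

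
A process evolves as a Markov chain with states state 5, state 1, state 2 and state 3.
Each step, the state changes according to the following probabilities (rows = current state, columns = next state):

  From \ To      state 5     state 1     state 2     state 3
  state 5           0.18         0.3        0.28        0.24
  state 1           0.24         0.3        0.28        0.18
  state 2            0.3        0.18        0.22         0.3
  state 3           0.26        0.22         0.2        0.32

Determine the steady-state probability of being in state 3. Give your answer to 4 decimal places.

Let the stationary distribution be π with π = πP and π_1 + π_2 + π_3 + π_4 = 1.
π_1 = 0.18·π_1 + 0.24·π_2 + 0.3·π_3 + 0.26·π_4
π_2 = 0.3·π_1 + 0.3·π_2 + 0.18·π_3 + 0.22·π_4
π_3 = 0.28·π_1 + 0.28·π_2 + 0.22·π_3 + 0.2·π_4
Solving with the normalization constraint gives π = (0.2452, 0.2498, 0.2445, 0.2605).
So the stationary probability of state 3 is 0.2605.

0.2605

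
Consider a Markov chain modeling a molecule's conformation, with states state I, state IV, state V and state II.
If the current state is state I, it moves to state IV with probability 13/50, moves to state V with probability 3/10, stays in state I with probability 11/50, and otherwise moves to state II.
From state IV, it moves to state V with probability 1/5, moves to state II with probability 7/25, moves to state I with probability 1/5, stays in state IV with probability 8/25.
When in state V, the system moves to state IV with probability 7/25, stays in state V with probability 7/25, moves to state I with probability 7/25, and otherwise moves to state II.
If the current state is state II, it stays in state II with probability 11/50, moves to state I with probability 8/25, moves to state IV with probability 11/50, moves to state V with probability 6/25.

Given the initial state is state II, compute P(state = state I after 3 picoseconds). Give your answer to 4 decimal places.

0.2521

Propagate the distribution vector 3 picoseconds from state II.
After 0 picoseconds: (0.0000, 0.0000, 0.0000, 1.0000)
After 1 picosecond: (0.3200, 0.2200, 0.2400, 0.2200)
After 2 picoseconds: (0.2520, 0.2692, 0.2600, 0.2188)
After 3 picoseconds: (0.2521, 0.2726, 0.2548, 0.2206)
P(in state I after 3 picoseconds) = 0.2521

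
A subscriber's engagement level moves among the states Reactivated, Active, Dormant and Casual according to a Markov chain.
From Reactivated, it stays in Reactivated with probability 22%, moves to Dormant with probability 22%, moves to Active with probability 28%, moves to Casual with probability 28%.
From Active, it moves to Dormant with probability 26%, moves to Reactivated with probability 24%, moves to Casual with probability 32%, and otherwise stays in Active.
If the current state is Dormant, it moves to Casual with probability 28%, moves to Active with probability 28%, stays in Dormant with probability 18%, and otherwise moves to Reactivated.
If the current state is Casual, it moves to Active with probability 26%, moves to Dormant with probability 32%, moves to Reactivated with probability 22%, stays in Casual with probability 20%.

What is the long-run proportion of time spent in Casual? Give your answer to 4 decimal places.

0.2685

Let the stationary distribution be π with π = πP and π_1 + π_2 + π_3 + π_4 = 1.
π_1 = 0.22·π_1 + 0.24·π_2 + 0.26·π_3 + 0.22·π_4
π_2 = 0.28·π_1 + 0.18·π_2 + 0.28·π_3 + 0.26·π_4
π_3 = 0.22·π_1 + 0.26·π_2 + 0.18·π_3 + 0.32·π_4
Solving with the normalization constraint gives π = (0.2349, 0.2497, 0.2470, 0.2685).
So the stationary probability of Casual is 0.2685.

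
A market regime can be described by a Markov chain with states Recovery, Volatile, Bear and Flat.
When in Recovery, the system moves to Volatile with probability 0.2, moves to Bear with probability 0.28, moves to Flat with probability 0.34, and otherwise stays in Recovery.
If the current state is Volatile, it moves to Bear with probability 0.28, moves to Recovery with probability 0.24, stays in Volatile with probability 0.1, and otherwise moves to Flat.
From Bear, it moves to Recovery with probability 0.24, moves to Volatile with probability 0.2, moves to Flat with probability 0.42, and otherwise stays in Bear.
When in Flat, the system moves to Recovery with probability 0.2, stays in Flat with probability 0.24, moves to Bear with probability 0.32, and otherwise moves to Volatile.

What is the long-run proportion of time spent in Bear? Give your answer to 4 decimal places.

Let the stationary distribution be π with π = πP and π_1 + π_2 + π_3 + π_4 = 1.
π_1 = 0.18·π_1 + 0.24·π_2 + 0.24·π_3 + 0.2·π_4
π_2 = 0.2·π_1 + 0.1·π_2 + 0.2·π_3 + 0.24·π_4
π_3 = 0.28·π_1 + 0.28·π_2 + 0.14·π_3 + 0.32·π_4
Solving with the normalization constraint gives π = (0.2138, 0.1940, 0.2574, 0.3349).
So the stationary probability of Bear is 0.2574.

0.2574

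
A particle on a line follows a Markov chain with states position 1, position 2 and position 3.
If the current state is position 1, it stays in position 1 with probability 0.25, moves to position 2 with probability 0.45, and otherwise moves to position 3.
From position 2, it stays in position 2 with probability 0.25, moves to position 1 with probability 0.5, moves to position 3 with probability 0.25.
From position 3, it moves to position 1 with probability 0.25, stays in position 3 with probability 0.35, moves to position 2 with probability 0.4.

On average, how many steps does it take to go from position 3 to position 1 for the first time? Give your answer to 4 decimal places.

Let t(s) be the expected number of steps to first reach position 1 from state s, with t(position 1) = 0. Conditioning on the first step:
t(position 2) = 1 + 0.25·t(position 2) + 0.25·t(position 3)
t(position 3) = 1 + 0.4·t(position 2) + 0.35·t(position 3)
Solving: t(position 2) = 2.3226, t(position 3) = 2.9677.
Expected steps from position 3 to position 1: 2.9677.

2.9677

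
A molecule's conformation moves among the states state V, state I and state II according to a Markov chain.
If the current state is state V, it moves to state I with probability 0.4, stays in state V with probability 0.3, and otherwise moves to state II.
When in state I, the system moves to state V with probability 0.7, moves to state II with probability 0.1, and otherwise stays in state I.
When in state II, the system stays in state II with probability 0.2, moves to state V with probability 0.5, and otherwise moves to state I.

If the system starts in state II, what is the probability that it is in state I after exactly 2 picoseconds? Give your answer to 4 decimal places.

0.3200

Sum over the intermediate state after 1 picosecond:
P = P(state II→state V)·P(state V→state I) + P(state II→state I)·P(state I→state I) + P(state II→state II)·P(state II→state I)
  = 0.5×0.4 + 0.3×0.2 + 0.2×0.3
  = 0.2000 + 0.0600 + 0.0600 = 0.3200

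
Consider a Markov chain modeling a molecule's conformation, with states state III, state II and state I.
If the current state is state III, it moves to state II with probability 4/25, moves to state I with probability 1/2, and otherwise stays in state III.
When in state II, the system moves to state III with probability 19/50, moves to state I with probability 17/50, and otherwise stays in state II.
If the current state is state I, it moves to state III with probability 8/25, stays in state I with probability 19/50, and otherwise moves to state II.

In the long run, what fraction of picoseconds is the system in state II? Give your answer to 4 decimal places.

0.2472

Let the stationary distribution be π with π = πP and π_1 + π_2 + π_3 = 1.
π_1 = 0.34·π_1 + 0.38·π_2 + 0.32·π_3
π_2 = 0.16·π_1 + 0.28·π_2 + 0.3·π_3
Solving with the normalization constraint gives π = (0.3417, 0.2472, 0.4111).
So the stationary probability of state II is 0.2472.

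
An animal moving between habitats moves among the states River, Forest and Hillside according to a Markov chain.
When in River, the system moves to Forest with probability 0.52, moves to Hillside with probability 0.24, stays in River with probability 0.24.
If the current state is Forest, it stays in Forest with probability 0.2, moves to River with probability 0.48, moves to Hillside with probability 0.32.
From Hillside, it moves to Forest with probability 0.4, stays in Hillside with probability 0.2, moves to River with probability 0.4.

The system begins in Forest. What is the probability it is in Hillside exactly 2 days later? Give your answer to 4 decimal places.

Sum over the intermediate state after 1 day:
P = P(Forest→River)·P(River→Hillside) + P(Forest→Forest)·P(Forest→Hillside) + P(Forest→Hillside)·P(Hillside→Hillside)
  = 0.48×0.24 + 0.2×0.32 + 0.32×0.2
  = 0.1152 + 0.0640 + 0.0640 = 0.2432

0.2432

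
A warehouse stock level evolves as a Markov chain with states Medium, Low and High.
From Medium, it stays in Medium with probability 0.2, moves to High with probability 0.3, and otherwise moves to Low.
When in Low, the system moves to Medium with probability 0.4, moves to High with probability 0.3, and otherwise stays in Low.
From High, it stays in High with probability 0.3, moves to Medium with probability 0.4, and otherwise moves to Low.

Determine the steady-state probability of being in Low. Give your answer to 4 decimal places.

Let the stationary distribution be π with π = πP and π_1 + π_2 + π_3 = 1.
π_1 = 0.2·π_1 + 0.4·π_2 + 0.4·π_3
π_2 = 0.5·π_1 + 0.3·π_2 + 0.3·π_3
Solving with the normalization constraint gives π = (0.3333, 0.3667, 0.3000).
So the stationary probability of Low is 0.3667.

0.3667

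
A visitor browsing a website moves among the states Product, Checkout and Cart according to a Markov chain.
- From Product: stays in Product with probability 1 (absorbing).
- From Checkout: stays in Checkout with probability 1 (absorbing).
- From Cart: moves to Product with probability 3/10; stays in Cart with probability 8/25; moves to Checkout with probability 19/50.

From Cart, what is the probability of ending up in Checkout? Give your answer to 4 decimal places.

0.5588

Let h(s) be the probability of absorption at Checkout starting from transient state s. Then h(Checkout) = 1 and h(Product) = 0. By first-step analysis:
h(Cart) = 0.3·0 + 0.38·1 + 0.32·h(Cart)
Solving: h(Cart) = 0.5588.
Starting from Cart, the probability is 0.5588.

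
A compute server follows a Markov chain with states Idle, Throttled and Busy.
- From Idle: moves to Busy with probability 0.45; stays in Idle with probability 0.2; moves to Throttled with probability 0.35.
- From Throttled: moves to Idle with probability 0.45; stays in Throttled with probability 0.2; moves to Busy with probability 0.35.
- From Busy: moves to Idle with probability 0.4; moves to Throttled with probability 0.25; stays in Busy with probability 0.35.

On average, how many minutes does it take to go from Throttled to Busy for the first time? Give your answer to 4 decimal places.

Let t(s) be the expected number of minutes to first reach Busy from state s, with t(Busy) = 0. Conditioning on the first minute:
t(Idle) = 1 + 0.2·t(Idle) + 0.35·t(Throttled)
t(Throttled) = 1 + 0.45·t(Idle) + 0.2·t(Throttled)
Solving: t(Idle) = 2.3834, t(Throttled) = 2.5907.
Expected minutes from Throttled to Busy: 2.5907.

2.5907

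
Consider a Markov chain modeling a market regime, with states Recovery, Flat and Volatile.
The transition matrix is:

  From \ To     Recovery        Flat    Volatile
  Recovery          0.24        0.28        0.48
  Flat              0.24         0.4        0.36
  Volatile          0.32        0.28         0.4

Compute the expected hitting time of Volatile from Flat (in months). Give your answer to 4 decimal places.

Let t(s) be the expected number of months to first reach Volatile from state s, with t(Volatile) = 0. Conditioning on the first month:
t(Recovery) = 1 + 0.24·t(Recovery) + 0.28·t(Flat)
t(Flat) = 1 + 0.24·t(Recovery) + 0.4·t(Flat)
Solving: t(Recovery) = 2.2634, t(Flat) = 2.5720.
Expected months from Flat to Volatile: 2.5720.

2.5720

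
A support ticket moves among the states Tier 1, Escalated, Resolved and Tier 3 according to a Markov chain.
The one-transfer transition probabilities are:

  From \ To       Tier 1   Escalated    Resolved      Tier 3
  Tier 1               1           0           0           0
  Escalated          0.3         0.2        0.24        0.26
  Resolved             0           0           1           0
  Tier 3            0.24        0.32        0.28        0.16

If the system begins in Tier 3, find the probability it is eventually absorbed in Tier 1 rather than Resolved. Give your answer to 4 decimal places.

0.4891

Let h(s) be the probability of absorption at Tier 1 starting from transient state s. Then h(Tier 1) = 1 and h(Resolved) = 0. By first-step analysis:
h(Escalated) = 0.3·1 + 0.2·h(Escalated) + 0.24·0 + 0.26·h(Tier 3)
h(Tier 3) = 0.24·1 + 0.32·h(Escalated) + 0.28·0 + 0.16·h(Tier 3)
Solving: h(Escalated) = 0.5340, h(Tier 3) = 0.4891.
Starting from Tier 3, the probability is 0.4891.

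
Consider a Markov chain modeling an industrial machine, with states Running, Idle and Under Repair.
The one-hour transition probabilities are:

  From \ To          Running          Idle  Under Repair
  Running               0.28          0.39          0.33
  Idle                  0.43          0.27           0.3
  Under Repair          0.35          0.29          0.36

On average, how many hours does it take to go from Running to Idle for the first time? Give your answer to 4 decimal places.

Let t(s) be the expected number of hours to first reach Idle from state s, with t(Idle) = 0. Conditioning on the first hour:
t(Running) = 1 + 0.28·t(Running) + 0.33·t(Under Repair)
t(Under Repair) = 1 + 0.35·t(Running) + 0.36·t(Under Repair)
Solving: t(Running) = 2.8092, t(Under Repair) = 3.0988.
Expected hours from Running to Idle: 2.8092.

2.8092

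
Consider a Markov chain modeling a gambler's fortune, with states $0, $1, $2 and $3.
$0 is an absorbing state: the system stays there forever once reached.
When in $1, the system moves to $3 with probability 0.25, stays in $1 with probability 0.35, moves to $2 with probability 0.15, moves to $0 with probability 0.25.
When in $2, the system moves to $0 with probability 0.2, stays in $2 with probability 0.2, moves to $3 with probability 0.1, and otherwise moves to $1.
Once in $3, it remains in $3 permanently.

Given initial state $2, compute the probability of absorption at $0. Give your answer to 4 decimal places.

Let h(s) be the probability of absorption at $0 starting from transient state s. Then h($0) = 1 and h($3) = 0. By first-step analysis:
h($1) = 0.25·1 + 0.35·h($1) + 0.15·h($2) + 0.25·0
h($2) = 0.2·1 + 0.5·h($1) + 0.2·h($2) + 0.1·0
Solving: h($1) = 0.5169, h($2) = 0.5730.
Starting from $2, the probability is 0.5730.

0.5730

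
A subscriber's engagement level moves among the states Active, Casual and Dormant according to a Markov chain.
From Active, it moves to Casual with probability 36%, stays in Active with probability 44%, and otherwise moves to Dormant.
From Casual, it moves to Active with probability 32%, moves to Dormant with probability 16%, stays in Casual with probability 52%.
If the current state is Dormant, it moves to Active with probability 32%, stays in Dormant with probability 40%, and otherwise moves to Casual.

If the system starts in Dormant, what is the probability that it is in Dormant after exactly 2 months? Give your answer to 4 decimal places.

Sum over the intermediate state after 1 month:
P = P(Dormant→Active)·P(Active→Dormant) + P(Dormant→Casual)·P(Casual→Dormant) + P(Dormant→Dormant)·P(Dormant→Dormant)
  = 0.32×0.2 + 0.28×0.16 + 0.4×0.4
  = 0.0640 + 0.0448 + 0.1600 = 0.2688

0.2688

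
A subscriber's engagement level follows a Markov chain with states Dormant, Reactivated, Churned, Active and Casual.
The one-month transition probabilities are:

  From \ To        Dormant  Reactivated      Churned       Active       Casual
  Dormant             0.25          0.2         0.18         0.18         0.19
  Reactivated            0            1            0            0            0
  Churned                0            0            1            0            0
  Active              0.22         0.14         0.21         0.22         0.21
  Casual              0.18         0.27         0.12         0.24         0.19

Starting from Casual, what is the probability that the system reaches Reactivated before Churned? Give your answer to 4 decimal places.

Let h(s) be the probability of absorption at Reactivated starting from transient state s. Then h(Reactivated) = 1 and h(Churned) = 0. By first-step analysis:
h(Dormant) = 0.25·h(Dormant) + 0.2·1 + 0.18·0 + 0.18·h(Active) + 0.19·h(Casual)
h(Active) = 0.22·h(Dormant) + 0.14·1 + 0.21·0 + 0.22·h(Active) + 0.21·h(Casual)
h(Casual) = 0.18·h(Dormant) + 0.27·1 + 0.12·0 + 0.24·h(Active) + 0.19·h(Casual)
Solving: h(Dormant) = 0.5362, h(Active) = 0.4918, h(Casual) = 0.5982.
Starting from Casual, the probability is 0.5982.

0.5982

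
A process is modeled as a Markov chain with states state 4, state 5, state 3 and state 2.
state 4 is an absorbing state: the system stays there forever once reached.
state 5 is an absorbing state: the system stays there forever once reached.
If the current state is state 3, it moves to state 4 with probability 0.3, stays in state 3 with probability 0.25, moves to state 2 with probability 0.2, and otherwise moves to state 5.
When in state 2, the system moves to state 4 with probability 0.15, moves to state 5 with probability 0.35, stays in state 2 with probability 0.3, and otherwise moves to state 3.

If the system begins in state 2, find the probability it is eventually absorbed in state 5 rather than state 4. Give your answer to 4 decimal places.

0.6443

Let h(s) be the probability of absorption at state 5 starting from transient state s. Then h(state 5) = 1 and h(state 4) = 0. By first-step analysis:
h(state 3) = 0.3·0 + 0.25·1 + 0.25·h(state 3) + 0.2·h(state 2)
h(state 2) = 0.15·0 + 0.35·1 + 0.2·h(state 3) + 0.3·h(state 2)
Solving: h(state 3) = 0.5052, h(state 2) = 0.6443.
Starting from state 2, the probability is 0.6443.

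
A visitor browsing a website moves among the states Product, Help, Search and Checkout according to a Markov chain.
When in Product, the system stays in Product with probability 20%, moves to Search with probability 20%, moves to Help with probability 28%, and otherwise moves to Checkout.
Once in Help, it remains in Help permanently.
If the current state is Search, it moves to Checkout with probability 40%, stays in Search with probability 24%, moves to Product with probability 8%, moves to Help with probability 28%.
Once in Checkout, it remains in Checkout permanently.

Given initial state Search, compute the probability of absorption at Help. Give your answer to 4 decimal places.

Let h(s) be the probability of absorption at Help starting from transient state s. Then h(Help) = 1 and h(Checkout) = 0. By first-step analysis:
h(Product) = 0.2·h(Product) + 0.28·1 + 0.2·h(Search) + 0.32·0
h(Search) = 0.08·h(Product) + 0.28·1 + 0.24·h(Search) + 0.4·0
Solving: h(Product) = 0.4541, h(Search) = 0.4162.
Starting from Search, the probability is 0.4162.

0.4162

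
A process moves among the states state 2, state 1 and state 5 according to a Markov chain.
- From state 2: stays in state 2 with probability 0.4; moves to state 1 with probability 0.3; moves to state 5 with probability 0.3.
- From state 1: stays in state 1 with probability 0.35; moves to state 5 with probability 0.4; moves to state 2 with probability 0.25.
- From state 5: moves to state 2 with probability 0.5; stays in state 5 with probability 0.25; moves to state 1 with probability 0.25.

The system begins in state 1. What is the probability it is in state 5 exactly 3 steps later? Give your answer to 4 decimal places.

0.3140

Propagate the distribution vector 3 steps from state 1.
After 0 steps: (0.0000, 1.0000, 0.0000)
After 1 step: (0.2500, 0.3500, 0.4000)
After 2 steps: (0.3875, 0.2975, 0.3150)
After 3 steps: (0.3869, 0.2991, 0.3140)
P(in state 5 after 3 steps) = 0.3140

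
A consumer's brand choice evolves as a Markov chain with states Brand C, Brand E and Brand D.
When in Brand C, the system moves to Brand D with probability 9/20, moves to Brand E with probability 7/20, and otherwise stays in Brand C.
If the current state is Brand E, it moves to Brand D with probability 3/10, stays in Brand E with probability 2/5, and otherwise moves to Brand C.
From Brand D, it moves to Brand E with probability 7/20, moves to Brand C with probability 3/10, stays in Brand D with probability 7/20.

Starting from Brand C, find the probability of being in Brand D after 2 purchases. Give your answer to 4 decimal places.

0.3525

Sum over the intermediate state after 1 purchase:
P = P(Brand C→Brand C)·P(Brand C→Brand D) + P(Brand C→Brand E)·P(Brand E→Brand D) + P(Brand C→Brand D)·P(Brand D→Brand D)
  = 0.2×0.45 + 0.35×0.3 + 0.45×0.35
  = 0.0900 + 0.1050 + 0.1575 = 0.3525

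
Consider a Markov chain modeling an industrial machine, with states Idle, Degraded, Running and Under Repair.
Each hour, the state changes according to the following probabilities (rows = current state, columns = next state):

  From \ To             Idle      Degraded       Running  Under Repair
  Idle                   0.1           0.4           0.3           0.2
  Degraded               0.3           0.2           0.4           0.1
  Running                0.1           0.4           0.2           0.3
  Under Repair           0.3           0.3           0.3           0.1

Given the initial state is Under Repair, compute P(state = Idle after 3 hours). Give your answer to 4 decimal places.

Propagate the distribution vector 3 hours from Under Repair.
After 0 hours: (0.0000, 0.0000, 0.0000, 1.0000)
After 1 hour: (0.3000, 0.3000, 0.3000, 0.1000)
After 2 hours: (0.1800, 0.3300, 0.3000, 0.1900)
After 3 hours: (0.2040, 0.3150, 0.3030, 0.1780)
P(in Idle after 3 hours) = 0.2040

0.2040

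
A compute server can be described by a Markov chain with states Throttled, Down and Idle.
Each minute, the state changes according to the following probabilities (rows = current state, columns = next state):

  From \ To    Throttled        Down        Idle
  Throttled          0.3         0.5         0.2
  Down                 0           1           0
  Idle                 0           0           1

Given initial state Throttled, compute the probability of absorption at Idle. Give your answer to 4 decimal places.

Let h(s) be the probability of absorption at Idle starting from transient state s. Then h(Idle) = 1 and h(Down) = 0. By first-step analysis:
h(Throttled) = 0.3·h(Throttled) + 0.5·0 + 0.2·1
Solving: h(Throttled) = 0.2857.
Starting from Throttled, the probability is 0.2857.

0.2857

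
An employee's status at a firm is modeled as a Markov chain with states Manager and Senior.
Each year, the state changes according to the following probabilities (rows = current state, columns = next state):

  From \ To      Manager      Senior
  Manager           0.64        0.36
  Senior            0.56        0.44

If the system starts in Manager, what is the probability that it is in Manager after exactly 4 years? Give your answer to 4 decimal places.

Propagate the distribution vector 4 years from Manager.
After 0 years: (1.0000, 0.0000)
After 1 year: (0.6400, 0.3600)
After 2 years: (0.6112, 0.3888)
After 3 years: (0.6089, 0.3911)
After 4 years: (0.6087, 0.3913)
P(in Manager after 4 years) = 0.6087

0.6087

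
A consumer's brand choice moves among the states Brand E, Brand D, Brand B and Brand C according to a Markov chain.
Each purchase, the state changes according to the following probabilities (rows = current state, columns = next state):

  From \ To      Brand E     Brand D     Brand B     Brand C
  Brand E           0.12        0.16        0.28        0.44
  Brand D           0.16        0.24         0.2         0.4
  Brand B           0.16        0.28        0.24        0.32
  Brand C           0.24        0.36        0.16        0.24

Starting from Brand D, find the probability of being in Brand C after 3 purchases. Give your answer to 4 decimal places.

Propagate the distribution vector 3 purchases from Brand D.
After 0 purchases: (0.0000, 1.0000, 0.0000, 0.0000)
After 1 purchase: (0.1600, 0.2400, 0.2000, 0.4000)
After 2 purchases: (0.1856, 0.2832, 0.2048, 0.3264)
After 3 purchases: (0.1787, 0.2725, 0.2100, 0.3388)
P(in Brand C after 3 purchases) = 0.3388

0.3388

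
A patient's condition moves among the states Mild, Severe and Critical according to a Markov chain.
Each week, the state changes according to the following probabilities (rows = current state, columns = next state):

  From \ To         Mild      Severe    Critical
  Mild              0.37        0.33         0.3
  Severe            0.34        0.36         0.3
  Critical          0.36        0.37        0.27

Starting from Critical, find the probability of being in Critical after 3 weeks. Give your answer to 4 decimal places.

Propagate the distribution vector 3 weeks from Critical.
After 0 weeks: (0.0000, 0.0000, 1.0000)
After 1 week: (0.3600, 0.3700, 0.2700)
After 2 weeks: (0.3562, 0.3519, 0.2919)
After 3 weeks: (0.3565, 0.3522, 0.2912)
P(in Critical after 3 weeks) = 0.2912

0.2912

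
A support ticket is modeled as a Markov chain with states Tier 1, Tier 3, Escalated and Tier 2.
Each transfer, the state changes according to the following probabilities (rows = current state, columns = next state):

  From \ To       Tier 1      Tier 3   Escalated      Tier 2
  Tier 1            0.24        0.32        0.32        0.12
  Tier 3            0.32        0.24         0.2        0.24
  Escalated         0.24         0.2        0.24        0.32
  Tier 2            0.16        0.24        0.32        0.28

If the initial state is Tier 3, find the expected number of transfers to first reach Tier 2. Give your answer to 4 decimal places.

Let t(s) be the expected number of transfers to first reach Tier 2 from state s, with t(Tier 2) = 0. Conditioning on the first transfer:
t(Tier 1) = 1 + 0.24·t(Tier 1) + 0.32·t(Tier 3) + 0.32·t(Escalated)
t(Tier 3) = 1 + 0.32·t(Tier 1) + 0.24·t(Tier 3) + 0.2·t(Escalated)
t(Escalated) = 1 + 0.24·t(Tier 1) + 0.2·t(Tier 3) + 0.24·t(Escalated)
Solving: t(Tier 1) = 4.8701, t(Tier 3) = 4.4237, t(Escalated) = 4.0179.
Expected transfers from Tier 3 to Tier 2: 4.4237.

4.4237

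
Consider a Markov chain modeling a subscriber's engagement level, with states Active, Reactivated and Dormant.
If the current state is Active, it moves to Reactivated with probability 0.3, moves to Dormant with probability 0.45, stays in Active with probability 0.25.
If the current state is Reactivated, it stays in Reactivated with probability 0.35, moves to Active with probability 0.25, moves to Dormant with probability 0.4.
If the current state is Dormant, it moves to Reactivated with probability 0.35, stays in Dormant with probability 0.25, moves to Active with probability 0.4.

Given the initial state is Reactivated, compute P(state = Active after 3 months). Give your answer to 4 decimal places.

Propagate the distribution vector 3 months from Reactivated.
After 0 months: (0.0000, 1.0000, 0.0000)
After 1 month: (0.2500, 0.3500, 0.4000)
After 2 months: (0.3100, 0.3375, 0.3525)
After 3 months: (0.3029, 0.3345, 0.3626)
P(in Active after 3 months) = 0.3029

0.3029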